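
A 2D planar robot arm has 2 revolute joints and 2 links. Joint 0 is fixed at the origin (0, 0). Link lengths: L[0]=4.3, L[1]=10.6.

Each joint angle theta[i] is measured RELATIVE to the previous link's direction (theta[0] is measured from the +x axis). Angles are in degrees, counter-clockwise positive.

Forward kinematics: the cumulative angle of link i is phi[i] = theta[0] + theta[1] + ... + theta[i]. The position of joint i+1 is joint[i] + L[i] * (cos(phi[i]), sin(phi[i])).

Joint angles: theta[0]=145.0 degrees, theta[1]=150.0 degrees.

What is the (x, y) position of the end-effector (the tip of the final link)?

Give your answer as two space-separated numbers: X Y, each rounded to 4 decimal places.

joint[0] = (0.0000, 0.0000)  (base)
link 0: phi[0] = 145 = 145 deg
  cos(145 deg) = -0.8192, sin(145 deg) = 0.5736
  joint[1] = (0.0000, 0.0000) + 4.3 * (-0.8192, 0.5736) = (0.0000 + -3.5224, 0.0000 + 2.4664) = (-3.5224, 2.4664)
link 1: phi[1] = 145 + 150 = 295 deg
  cos(295 deg) = 0.4226, sin(295 deg) = -0.9063
  joint[2] = (-3.5224, 2.4664) + 10.6 * (0.4226, -0.9063) = (-3.5224 + 4.4798, 2.4664 + -9.6069) = (0.9574, -7.1405)
End effector: (0.9574, -7.1405)

Answer: 0.9574 -7.1405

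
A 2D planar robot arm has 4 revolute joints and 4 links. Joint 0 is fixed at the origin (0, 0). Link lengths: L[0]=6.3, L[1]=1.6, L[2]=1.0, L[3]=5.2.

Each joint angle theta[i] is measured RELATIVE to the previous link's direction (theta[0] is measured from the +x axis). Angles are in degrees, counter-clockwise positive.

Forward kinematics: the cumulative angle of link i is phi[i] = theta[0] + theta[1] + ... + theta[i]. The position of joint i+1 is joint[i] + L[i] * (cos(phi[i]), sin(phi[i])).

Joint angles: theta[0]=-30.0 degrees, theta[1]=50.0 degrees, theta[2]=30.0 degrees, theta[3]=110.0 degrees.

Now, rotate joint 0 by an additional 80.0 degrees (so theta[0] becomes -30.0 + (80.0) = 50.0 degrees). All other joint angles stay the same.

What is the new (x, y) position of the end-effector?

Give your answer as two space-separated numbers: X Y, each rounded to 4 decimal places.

Answer: 0.5289 2.6645

Derivation:
joint[0] = (0.0000, 0.0000)  (base)
link 0: phi[0] = 50 = 50 deg
  cos(50 deg) = 0.6428, sin(50 deg) = 0.7660
  joint[1] = (0.0000, 0.0000) + 6.3 * (0.6428, 0.7660) = (0.0000 + 4.0496, 0.0000 + 4.8261) = (4.0496, 4.8261)
link 1: phi[1] = 50 + 50 = 100 deg
  cos(100 deg) = -0.1736, sin(100 deg) = 0.9848
  joint[2] = (4.0496, 4.8261) + 1.6 * (-0.1736, 0.9848) = (4.0496 + -0.2778, 4.8261 + 1.5757) = (3.7717, 6.4018)
link 2: phi[2] = 50 + 50 + 30 = 130 deg
  cos(130 deg) = -0.6428, sin(130 deg) = 0.7660
  joint[3] = (3.7717, 6.4018) + 1 * (-0.6428, 0.7660) = (3.7717 + -0.6428, 6.4018 + 0.7660) = (3.1289, 7.1678)
link 3: phi[3] = 50 + 50 + 30 + 110 = 240 deg
  cos(240 deg) = -0.5000, sin(240 deg) = -0.8660
  joint[4] = (3.1289, 7.1678) + 5.2 * (-0.5000, -0.8660) = (3.1289 + -2.6000, 7.1678 + -4.5033) = (0.5289, 2.6645)
End effector: (0.5289, 2.6645)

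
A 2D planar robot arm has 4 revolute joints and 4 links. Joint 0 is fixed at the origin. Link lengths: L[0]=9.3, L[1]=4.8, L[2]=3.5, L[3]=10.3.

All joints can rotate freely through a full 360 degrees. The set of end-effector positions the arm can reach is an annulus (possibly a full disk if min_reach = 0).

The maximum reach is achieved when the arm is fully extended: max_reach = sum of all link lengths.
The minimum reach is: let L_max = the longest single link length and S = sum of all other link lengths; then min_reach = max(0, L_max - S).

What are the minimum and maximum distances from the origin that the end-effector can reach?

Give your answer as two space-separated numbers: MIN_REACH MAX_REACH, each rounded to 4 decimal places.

Answer: 0.0000 27.9000

Derivation:
Link lengths: [9.3, 4.8, 3.5, 10.3]
max_reach = 9.3 + 4.8 + 3.5 + 10.3 = 27.9
L_max = max([9.3, 4.8, 3.5, 10.3]) = 10.3
S (sum of others) = 27.9 - 10.3 = 17.6
min_reach = max(0, 10.3 - 17.6) = max(0, -7.3) = 0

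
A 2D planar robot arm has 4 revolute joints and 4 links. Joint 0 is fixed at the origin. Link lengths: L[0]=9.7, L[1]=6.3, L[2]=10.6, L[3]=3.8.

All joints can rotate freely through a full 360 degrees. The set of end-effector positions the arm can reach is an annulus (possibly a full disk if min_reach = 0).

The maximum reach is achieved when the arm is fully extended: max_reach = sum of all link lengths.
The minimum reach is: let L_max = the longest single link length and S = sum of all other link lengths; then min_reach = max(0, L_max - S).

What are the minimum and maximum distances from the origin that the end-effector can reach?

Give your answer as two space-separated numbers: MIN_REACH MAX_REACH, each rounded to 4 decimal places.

Link lengths: [9.7, 6.3, 10.6, 3.8]
max_reach = 9.7 + 6.3 + 10.6 + 3.8 = 30.4
L_max = max([9.7, 6.3, 10.6, 3.8]) = 10.6
S (sum of others) = 30.4 - 10.6 = 19.8
min_reach = max(0, 10.6 - 19.8) = max(0, -9.2) = 0

Answer: 0.0000 30.4000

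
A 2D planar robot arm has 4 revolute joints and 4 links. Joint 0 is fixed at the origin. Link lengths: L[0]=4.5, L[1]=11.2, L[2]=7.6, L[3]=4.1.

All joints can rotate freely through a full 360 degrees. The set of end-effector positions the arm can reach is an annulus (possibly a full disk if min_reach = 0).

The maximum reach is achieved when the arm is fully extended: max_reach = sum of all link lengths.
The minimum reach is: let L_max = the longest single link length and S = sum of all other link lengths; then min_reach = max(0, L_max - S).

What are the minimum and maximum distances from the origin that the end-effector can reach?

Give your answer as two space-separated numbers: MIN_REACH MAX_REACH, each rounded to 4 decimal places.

Link lengths: [4.5, 11.2, 7.6, 4.1]
max_reach = 4.5 + 11.2 + 7.6 + 4.1 = 27.4
L_max = max([4.5, 11.2, 7.6, 4.1]) = 11.2
S (sum of others) = 27.4 - 11.2 = 16.2
min_reach = max(0, 11.2 - 16.2) = max(0, -5) = 0

Answer: 0.0000 27.4000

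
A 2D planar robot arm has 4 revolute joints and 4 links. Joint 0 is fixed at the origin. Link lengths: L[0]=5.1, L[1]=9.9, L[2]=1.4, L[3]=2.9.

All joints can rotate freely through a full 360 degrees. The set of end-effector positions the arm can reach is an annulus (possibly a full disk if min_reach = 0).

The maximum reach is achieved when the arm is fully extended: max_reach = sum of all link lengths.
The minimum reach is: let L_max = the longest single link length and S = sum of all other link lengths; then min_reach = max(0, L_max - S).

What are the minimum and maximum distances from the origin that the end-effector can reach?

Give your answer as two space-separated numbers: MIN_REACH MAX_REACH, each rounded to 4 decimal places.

Answer: 0.5000 19.3000

Derivation:
Link lengths: [5.1, 9.9, 1.4, 2.9]
max_reach = 5.1 + 9.9 + 1.4 + 2.9 = 19.3
L_max = max([5.1, 9.9, 1.4, 2.9]) = 9.9
S (sum of others) = 19.3 - 9.9 = 9.4
min_reach = max(0, 9.9 - 9.4) = max(0, 0.5) = 0.5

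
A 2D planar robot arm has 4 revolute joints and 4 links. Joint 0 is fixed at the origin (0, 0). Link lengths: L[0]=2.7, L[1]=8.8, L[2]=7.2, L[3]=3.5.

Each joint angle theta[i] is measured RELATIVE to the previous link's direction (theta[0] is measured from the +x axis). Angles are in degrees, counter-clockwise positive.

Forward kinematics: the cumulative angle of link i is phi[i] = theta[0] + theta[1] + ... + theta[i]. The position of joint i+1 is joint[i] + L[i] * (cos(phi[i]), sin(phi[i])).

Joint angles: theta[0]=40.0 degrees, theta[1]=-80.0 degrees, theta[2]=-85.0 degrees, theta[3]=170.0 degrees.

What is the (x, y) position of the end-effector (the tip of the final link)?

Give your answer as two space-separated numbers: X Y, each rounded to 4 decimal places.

Answer: 7.1546 -7.3440

Derivation:
joint[0] = (0.0000, 0.0000)  (base)
link 0: phi[0] = 40 = 40 deg
  cos(40 deg) = 0.7660, sin(40 deg) = 0.6428
  joint[1] = (0.0000, 0.0000) + 2.7 * (0.7660, 0.6428) = (0.0000 + 2.0683, 0.0000 + 1.7355) = (2.0683, 1.7355)
link 1: phi[1] = 40 + -80 = -40 deg
  cos(-40 deg) = 0.7660, sin(-40 deg) = -0.6428
  joint[2] = (2.0683, 1.7355) + 8.8 * (0.7660, -0.6428) = (2.0683 + 6.7412, 1.7355 + -5.6565) = (8.8095, -3.9210)
link 2: phi[2] = 40 + -80 + -85 = -125 deg
  cos(-125 deg) = -0.5736, sin(-125 deg) = -0.8192
  joint[3] = (8.8095, -3.9210) + 7.2 * (-0.5736, -0.8192) = (8.8095 + -4.1298, -3.9210 + -5.8979) = (4.6798, -9.8189)
link 3: phi[3] = 40 + -80 + -85 + 170 = 45 deg
  cos(45 deg) = 0.7071, sin(45 deg) = 0.7071
  joint[4] = (4.6798, -9.8189) + 3.5 * (0.7071, 0.7071) = (4.6798 + 2.4749, -9.8189 + 2.4749) = (7.1546, -7.3440)
End effector: (7.1546, -7.3440)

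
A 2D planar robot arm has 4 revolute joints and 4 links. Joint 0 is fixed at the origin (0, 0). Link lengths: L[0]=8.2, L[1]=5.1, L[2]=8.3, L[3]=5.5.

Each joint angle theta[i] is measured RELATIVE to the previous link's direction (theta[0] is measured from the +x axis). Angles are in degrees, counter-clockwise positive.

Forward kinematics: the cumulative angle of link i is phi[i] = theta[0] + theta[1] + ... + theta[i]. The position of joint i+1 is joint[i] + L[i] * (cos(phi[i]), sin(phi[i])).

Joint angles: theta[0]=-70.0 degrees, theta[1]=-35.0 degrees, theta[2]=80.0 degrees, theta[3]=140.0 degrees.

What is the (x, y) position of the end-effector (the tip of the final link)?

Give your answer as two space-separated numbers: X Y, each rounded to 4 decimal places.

joint[0] = (0.0000, 0.0000)  (base)
link 0: phi[0] = -70 = -70 deg
  cos(-70 deg) = 0.3420, sin(-70 deg) = -0.9397
  joint[1] = (0.0000, 0.0000) + 8.2 * (0.3420, -0.9397) = (0.0000 + 2.8046, 0.0000 + -7.7055) = (2.8046, -7.7055)
link 1: phi[1] = -70 + -35 = -105 deg
  cos(-105 deg) = -0.2588, sin(-105 deg) = -0.9659
  joint[2] = (2.8046, -7.7055) + 5.1 * (-0.2588, -0.9659) = (2.8046 + -1.3200, -7.7055 + -4.9262) = (1.4846, -12.6317)
link 2: phi[2] = -70 + -35 + 80 = -25 deg
  cos(-25 deg) = 0.9063, sin(-25 deg) = -0.4226
  joint[3] = (1.4846, -12.6317) + 8.3 * (0.9063, -0.4226) = (1.4846 + 7.5224, -12.6317 + -3.5077) = (9.0069, -16.1394)
link 3: phi[3] = -70 + -35 + 80 + 140 = 115 deg
  cos(115 deg) = -0.4226, sin(115 deg) = 0.9063
  joint[4] = (9.0069, -16.1394) + 5.5 * (-0.4226, 0.9063) = (9.0069 + -2.3244, -16.1394 + 4.9847) = (6.6825, -11.1547)
End effector: (6.6825, -11.1547)

Answer: 6.6825 -11.1547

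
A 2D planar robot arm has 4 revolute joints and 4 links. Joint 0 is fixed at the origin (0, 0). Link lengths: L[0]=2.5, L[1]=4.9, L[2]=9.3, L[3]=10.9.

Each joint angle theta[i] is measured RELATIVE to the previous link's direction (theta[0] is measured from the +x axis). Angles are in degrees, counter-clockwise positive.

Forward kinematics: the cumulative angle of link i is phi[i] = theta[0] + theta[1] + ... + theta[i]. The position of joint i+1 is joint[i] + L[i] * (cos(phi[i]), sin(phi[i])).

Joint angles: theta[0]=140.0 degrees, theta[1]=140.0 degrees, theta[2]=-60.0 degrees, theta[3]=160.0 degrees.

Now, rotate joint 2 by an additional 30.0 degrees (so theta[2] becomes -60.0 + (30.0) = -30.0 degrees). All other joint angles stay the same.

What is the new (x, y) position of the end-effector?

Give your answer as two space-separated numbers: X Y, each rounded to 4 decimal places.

joint[0] = (0.0000, 0.0000)  (base)
link 0: phi[0] = 140 = 140 deg
  cos(140 deg) = -0.7660, sin(140 deg) = 0.6428
  joint[1] = (0.0000, 0.0000) + 2.5 * (-0.7660, 0.6428) = (0.0000 + -1.9151, 0.0000 + 1.6070) = (-1.9151, 1.6070)
link 1: phi[1] = 140 + 140 = 280 deg
  cos(280 deg) = 0.1736, sin(280 deg) = -0.9848
  joint[2] = (-1.9151, 1.6070) + 4.9 * (0.1736, -0.9848) = (-1.9151 + 0.8509, 1.6070 + -4.8256) = (-1.0642, -3.2186)
link 2: phi[2] = 140 + 140 + -30 = 250 deg
  cos(250 deg) = -0.3420, sin(250 deg) = -0.9397
  joint[3] = (-1.0642, -3.2186) + 9.3 * (-0.3420, -0.9397) = (-1.0642 + -3.1808, -3.2186 + -8.7391) = (-4.2450, -11.9577)
link 3: phi[3] = 140 + 140 + -30 + 160 = 410 deg
  cos(410 deg) = 0.6428, sin(410 deg) = 0.7660
  joint[4] = (-4.2450, -11.9577) + 10.9 * (0.6428, 0.7660) = (-4.2450 + 7.0064, -11.9577 + 8.3499) = (2.7614, -3.6078)
End effector: (2.7614, -3.6078)

Answer: 2.7614 -3.6078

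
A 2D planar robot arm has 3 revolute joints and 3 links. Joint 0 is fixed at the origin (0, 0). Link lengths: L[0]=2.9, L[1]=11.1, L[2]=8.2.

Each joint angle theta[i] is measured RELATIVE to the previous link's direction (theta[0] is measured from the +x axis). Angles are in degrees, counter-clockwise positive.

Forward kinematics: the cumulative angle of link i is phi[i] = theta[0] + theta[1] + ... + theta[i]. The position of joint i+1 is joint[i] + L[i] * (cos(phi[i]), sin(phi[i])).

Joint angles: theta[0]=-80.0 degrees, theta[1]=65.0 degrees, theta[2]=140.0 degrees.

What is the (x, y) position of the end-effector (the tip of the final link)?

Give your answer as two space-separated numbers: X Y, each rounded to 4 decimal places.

joint[0] = (0.0000, 0.0000)  (base)
link 0: phi[0] = -80 = -80 deg
  cos(-80 deg) = 0.1736, sin(-80 deg) = -0.9848
  joint[1] = (0.0000, 0.0000) + 2.9 * (0.1736, -0.9848) = (0.0000 + 0.5036, 0.0000 + -2.8559) = (0.5036, -2.8559)
link 1: phi[1] = -80 + 65 = -15 deg
  cos(-15 deg) = 0.9659, sin(-15 deg) = -0.2588
  joint[2] = (0.5036, -2.8559) + 11.1 * (0.9659, -0.2588) = (0.5036 + 10.7218, -2.8559 + -2.8729) = (11.2254, -5.7288)
link 2: phi[2] = -80 + 65 + 140 = 125 deg
  cos(125 deg) = -0.5736, sin(125 deg) = 0.8192
  joint[3] = (11.2254, -5.7288) + 8.2 * (-0.5736, 0.8192) = (11.2254 + -4.7033, -5.7288 + 6.7170) = (6.5220, 0.9882)
End effector: (6.5220, 0.9882)

Answer: 6.5220 0.9882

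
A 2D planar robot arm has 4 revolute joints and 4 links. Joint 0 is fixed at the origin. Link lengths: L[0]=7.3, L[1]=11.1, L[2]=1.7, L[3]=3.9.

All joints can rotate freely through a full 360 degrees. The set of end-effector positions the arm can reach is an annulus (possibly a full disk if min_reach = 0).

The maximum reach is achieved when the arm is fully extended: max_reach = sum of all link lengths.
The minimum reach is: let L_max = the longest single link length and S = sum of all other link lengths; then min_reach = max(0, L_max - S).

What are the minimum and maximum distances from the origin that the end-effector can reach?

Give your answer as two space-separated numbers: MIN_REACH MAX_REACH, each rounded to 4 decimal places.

Answer: 0.0000 24.0000

Derivation:
Link lengths: [7.3, 11.1, 1.7, 3.9]
max_reach = 7.3 + 11.1 + 1.7 + 3.9 = 24
L_max = max([7.3, 11.1, 1.7, 3.9]) = 11.1
S (sum of others) = 24 - 11.1 = 12.9
min_reach = max(0, 11.1 - 12.9) = max(0, -1.8) = 0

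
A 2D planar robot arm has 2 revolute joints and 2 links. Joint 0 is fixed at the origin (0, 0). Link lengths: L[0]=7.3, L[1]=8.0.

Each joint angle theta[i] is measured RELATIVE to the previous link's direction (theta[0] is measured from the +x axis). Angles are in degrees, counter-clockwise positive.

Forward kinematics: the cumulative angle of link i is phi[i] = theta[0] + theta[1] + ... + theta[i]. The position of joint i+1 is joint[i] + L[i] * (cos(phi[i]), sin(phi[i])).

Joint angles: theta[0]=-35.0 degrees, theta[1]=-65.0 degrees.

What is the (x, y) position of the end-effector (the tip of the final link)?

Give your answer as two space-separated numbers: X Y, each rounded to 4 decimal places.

joint[0] = (0.0000, 0.0000)  (base)
link 0: phi[0] = -35 = -35 deg
  cos(-35 deg) = 0.8192, sin(-35 deg) = -0.5736
  joint[1] = (0.0000, 0.0000) + 7.3 * (0.8192, -0.5736) = (0.0000 + 5.9798, 0.0000 + -4.1871) = (5.9798, -4.1871)
link 1: phi[1] = -35 + -65 = -100 deg
  cos(-100 deg) = -0.1736, sin(-100 deg) = -0.9848
  joint[2] = (5.9798, -4.1871) + 8 * (-0.1736, -0.9848) = (5.9798 + -1.3892, -4.1871 + -7.8785) = (4.5906, -12.0656)
End effector: (4.5906, -12.0656)

Answer: 4.5906 -12.0656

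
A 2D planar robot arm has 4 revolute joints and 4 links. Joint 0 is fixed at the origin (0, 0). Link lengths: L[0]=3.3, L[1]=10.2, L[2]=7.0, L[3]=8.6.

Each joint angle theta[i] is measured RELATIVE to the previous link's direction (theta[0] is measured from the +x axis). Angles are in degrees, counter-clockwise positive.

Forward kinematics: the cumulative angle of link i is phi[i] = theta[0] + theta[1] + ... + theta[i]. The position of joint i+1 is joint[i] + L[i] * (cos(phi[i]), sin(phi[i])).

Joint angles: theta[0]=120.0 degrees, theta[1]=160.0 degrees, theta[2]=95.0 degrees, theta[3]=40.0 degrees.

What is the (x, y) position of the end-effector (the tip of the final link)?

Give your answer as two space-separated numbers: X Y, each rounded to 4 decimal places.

Answer: 11.8154 1.6693

Derivation:
joint[0] = (0.0000, 0.0000)  (base)
link 0: phi[0] = 120 = 120 deg
  cos(120 deg) = -0.5000, sin(120 deg) = 0.8660
  joint[1] = (0.0000, 0.0000) + 3.3 * (-0.5000, 0.8660) = (0.0000 + -1.6500, 0.0000 + 2.8579) = (-1.6500, 2.8579)
link 1: phi[1] = 120 + 160 = 280 deg
  cos(280 deg) = 0.1736, sin(280 deg) = -0.9848
  joint[2] = (-1.6500, 2.8579) + 10.2 * (0.1736, -0.9848) = (-1.6500 + 1.7712, 2.8579 + -10.0450) = (0.1212, -7.1872)
link 2: phi[2] = 120 + 160 + 95 = 375 deg
  cos(375 deg) = 0.9659, sin(375 deg) = 0.2588
  joint[3] = (0.1212, -7.1872) + 7 * (0.9659, 0.2588) = (0.1212 + 6.7615, -7.1872 + 1.8117) = (6.8827, -5.3754)
link 3: phi[3] = 120 + 160 + 95 + 40 = 415 deg
  cos(415 deg) = 0.5736, sin(415 deg) = 0.8192
  joint[4] = (6.8827, -5.3754) + 8.6 * (0.5736, 0.8192) = (6.8827 + 4.9328, -5.3754 + 7.0447) = (11.8154, 1.6693)
End effector: (11.8154, 1.6693)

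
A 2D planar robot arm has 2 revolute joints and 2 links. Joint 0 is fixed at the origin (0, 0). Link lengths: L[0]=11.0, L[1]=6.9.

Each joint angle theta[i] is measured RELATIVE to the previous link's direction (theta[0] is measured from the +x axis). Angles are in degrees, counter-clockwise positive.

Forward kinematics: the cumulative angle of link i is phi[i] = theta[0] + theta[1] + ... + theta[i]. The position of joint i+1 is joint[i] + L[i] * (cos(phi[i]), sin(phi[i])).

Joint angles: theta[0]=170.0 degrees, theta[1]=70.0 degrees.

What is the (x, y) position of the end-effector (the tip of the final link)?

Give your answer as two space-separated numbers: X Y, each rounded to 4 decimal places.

joint[0] = (0.0000, 0.0000)  (base)
link 0: phi[0] = 170 = 170 deg
  cos(170 deg) = -0.9848, sin(170 deg) = 0.1736
  joint[1] = (0.0000, 0.0000) + 11 * (-0.9848, 0.1736) = (0.0000 + -10.8329, 0.0000 + 1.9101) = (-10.8329, 1.9101)
link 1: phi[1] = 170 + 70 = 240 deg
  cos(240 deg) = -0.5000, sin(240 deg) = -0.8660
  joint[2] = (-10.8329, 1.9101) + 6.9 * (-0.5000, -0.8660) = (-10.8329 + -3.4500, 1.9101 + -5.9756) = (-14.2829, -4.0654)
End effector: (-14.2829, -4.0654)

Answer: -14.2829 -4.0654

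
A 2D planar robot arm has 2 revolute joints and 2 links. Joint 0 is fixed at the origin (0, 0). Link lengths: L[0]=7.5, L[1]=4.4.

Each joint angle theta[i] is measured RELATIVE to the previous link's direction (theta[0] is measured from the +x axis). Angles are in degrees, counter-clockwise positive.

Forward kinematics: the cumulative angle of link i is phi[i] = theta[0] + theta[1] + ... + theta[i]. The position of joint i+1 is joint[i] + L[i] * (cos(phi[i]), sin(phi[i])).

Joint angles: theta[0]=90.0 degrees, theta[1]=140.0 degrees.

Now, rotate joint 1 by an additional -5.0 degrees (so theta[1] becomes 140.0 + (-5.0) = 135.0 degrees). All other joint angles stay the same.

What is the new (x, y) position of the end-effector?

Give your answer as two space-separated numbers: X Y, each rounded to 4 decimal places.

Answer: -3.1113 4.3887

Derivation:
joint[0] = (0.0000, 0.0000)  (base)
link 0: phi[0] = 90 = 90 deg
  cos(90 deg) = 0.0000, sin(90 deg) = 1.0000
  joint[1] = (0.0000, 0.0000) + 7.5 * (0.0000, 1.0000) = (0.0000 + 0.0000, 0.0000 + 7.5000) = (0.0000, 7.5000)
link 1: phi[1] = 90 + 135 = 225 deg
  cos(225 deg) = -0.7071, sin(225 deg) = -0.7071
  joint[2] = (0.0000, 7.5000) + 4.4 * (-0.7071, -0.7071) = (0.0000 + -3.1113, 7.5000 + -3.1113) = (-3.1113, 4.3887)
End effector: (-3.1113, 4.3887)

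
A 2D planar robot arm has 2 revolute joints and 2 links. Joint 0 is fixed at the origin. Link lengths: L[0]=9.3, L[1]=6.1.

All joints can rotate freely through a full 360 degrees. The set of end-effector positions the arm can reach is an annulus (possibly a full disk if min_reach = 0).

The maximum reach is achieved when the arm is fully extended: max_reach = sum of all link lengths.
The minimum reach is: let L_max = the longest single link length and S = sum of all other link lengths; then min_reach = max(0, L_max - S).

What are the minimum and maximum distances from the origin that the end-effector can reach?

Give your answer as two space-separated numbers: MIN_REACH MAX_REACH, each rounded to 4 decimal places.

Link lengths: [9.3, 6.1]
max_reach = 9.3 + 6.1 = 15.4
L_max = max([9.3, 6.1]) = 9.3
S (sum of others) = 15.4 - 9.3 = 6.1
min_reach = max(0, 9.3 - 6.1) = max(0, 3.2) = 3.2

Answer: 3.2000 15.4000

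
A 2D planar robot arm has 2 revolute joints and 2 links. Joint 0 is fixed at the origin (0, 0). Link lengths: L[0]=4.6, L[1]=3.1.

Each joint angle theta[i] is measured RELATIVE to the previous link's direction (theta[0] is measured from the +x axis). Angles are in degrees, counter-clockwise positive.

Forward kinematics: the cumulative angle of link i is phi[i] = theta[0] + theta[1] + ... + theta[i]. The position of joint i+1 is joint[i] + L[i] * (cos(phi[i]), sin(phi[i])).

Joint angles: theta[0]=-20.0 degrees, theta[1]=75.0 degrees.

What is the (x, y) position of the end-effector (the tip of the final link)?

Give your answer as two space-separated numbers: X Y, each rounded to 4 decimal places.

joint[0] = (0.0000, 0.0000)  (base)
link 0: phi[0] = -20 = -20 deg
  cos(-20 deg) = 0.9397, sin(-20 deg) = -0.3420
  joint[1] = (0.0000, 0.0000) + 4.6 * (0.9397, -0.3420) = (0.0000 + 4.3226, 0.0000 + -1.5733) = (4.3226, -1.5733)
link 1: phi[1] = -20 + 75 = 55 deg
  cos(55 deg) = 0.5736, sin(55 deg) = 0.8192
  joint[2] = (4.3226, -1.5733) + 3.1 * (0.5736, 0.8192) = (4.3226 + 1.7781, -1.5733 + 2.5394) = (6.1007, 0.9661)
End effector: (6.1007, 0.9661)

Answer: 6.1007 0.9661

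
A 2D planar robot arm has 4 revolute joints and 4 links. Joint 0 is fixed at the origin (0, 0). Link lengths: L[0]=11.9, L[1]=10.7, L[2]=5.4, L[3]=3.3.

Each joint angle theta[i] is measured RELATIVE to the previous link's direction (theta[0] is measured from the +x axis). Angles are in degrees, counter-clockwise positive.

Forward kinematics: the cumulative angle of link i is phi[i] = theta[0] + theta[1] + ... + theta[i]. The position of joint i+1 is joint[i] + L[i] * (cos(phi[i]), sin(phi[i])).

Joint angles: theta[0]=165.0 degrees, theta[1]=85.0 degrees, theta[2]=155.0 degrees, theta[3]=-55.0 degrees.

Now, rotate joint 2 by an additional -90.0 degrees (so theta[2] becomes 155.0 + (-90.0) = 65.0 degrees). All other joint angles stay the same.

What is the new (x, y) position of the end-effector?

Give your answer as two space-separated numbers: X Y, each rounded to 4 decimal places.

Answer: -11.9088 -14.0430

Derivation:
joint[0] = (0.0000, 0.0000)  (base)
link 0: phi[0] = 165 = 165 deg
  cos(165 deg) = -0.9659, sin(165 deg) = 0.2588
  joint[1] = (0.0000, 0.0000) + 11.9 * (-0.9659, 0.2588) = (0.0000 + -11.4945, 0.0000 + 3.0799) = (-11.4945, 3.0799)
link 1: phi[1] = 165 + 85 = 250 deg
  cos(250 deg) = -0.3420, sin(250 deg) = -0.9397
  joint[2] = (-11.4945, 3.0799) + 10.7 * (-0.3420, -0.9397) = (-11.4945 + -3.6596, 3.0799 + -10.0547) = (-15.1541, -6.9748)
link 2: phi[2] = 165 + 85 + 65 = 315 deg
  cos(315 deg) = 0.7071, sin(315 deg) = -0.7071
  joint[3] = (-15.1541, -6.9748) + 5.4 * (0.7071, -0.7071) = (-15.1541 + 3.8184, -6.9748 + -3.8184) = (-11.3358, -10.7931)
link 3: phi[3] = 165 + 85 + 65 + -55 = 260 deg
  cos(260 deg) = -0.1736, sin(260 deg) = -0.9848
  joint[4] = (-11.3358, -10.7931) + 3.3 * (-0.1736, -0.9848) = (-11.3358 + -0.5730, -10.7931 + -3.2499) = (-11.9088, -14.0430)
End effector: (-11.9088, -14.0430)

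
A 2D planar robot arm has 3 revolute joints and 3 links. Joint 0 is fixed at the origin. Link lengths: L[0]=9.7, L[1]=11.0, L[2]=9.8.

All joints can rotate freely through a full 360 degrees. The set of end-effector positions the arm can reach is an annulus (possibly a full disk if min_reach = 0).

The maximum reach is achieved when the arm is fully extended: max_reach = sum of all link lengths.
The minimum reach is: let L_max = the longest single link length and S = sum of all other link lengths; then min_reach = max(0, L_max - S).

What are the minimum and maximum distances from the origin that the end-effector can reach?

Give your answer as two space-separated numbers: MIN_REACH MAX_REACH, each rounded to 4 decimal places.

Answer: 0.0000 30.5000

Derivation:
Link lengths: [9.7, 11.0, 9.8]
max_reach = 9.7 + 11 + 9.8 = 30.5
L_max = max([9.7, 11.0, 9.8]) = 11
S (sum of others) = 30.5 - 11 = 19.5
min_reach = max(0, 11 - 19.5) = max(0, -8.5) = 0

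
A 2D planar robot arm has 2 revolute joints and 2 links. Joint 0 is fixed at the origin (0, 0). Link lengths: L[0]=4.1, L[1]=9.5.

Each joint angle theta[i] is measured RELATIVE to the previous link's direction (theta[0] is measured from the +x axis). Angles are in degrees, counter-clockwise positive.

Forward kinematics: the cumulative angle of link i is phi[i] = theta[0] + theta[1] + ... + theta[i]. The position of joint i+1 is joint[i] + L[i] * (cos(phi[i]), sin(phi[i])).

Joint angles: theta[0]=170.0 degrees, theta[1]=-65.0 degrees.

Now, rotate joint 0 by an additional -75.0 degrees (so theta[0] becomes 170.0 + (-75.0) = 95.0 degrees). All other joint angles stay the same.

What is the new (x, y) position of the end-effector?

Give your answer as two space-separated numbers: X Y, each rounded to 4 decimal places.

joint[0] = (0.0000, 0.0000)  (base)
link 0: phi[0] = 95 = 95 deg
  cos(95 deg) = -0.0872, sin(95 deg) = 0.9962
  joint[1] = (0.0000, 0.0000) + 4.1 * (-0.0872, 0.9962) = (0.0000 + -0.3573, 0.0000 + 4.0844) = (-0.3573, 4.0844)
link 1: phi[1] = 95 + -65 = 30 deg
  cos(30 deg) = 0.8660, sin(30 deg) = 0.5000
  joint[2] = (-0.3573, 4.0844) + 9.5 * (0.8660, 0.5000) = (-0.3573 + 8.2272, 4.0844 + 4.7500) = (7.8699, 8.8344)
End effector: (7.8699, 8.8344)

Answer: 7.8699 8.8344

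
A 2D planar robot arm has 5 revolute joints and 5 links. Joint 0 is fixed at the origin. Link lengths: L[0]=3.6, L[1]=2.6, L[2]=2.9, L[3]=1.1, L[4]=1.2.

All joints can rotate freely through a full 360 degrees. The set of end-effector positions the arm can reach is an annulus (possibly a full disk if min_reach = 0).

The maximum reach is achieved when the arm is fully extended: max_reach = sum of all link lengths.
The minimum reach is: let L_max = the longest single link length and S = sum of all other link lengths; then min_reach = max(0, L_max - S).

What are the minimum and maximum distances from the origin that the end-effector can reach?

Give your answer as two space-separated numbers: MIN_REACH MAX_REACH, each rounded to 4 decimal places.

Answer: 0.0000 11.4000

Derivation:
Link lengths: [3.6, 2.6, 2.9, 1.1, 1.2]
max_reach = 3.6 + 2.6 + 2.9 + 1.1 + 1.2 = 11.4
L_max = max([3.6, 2.6, 2.9, 1.1, 1.2]) = 3.6
S (sum of others) = 11.4 - 3.6 = 7.8
min_reach = max(0, 3.6 - 7.8) = max(0, -4.2) = 0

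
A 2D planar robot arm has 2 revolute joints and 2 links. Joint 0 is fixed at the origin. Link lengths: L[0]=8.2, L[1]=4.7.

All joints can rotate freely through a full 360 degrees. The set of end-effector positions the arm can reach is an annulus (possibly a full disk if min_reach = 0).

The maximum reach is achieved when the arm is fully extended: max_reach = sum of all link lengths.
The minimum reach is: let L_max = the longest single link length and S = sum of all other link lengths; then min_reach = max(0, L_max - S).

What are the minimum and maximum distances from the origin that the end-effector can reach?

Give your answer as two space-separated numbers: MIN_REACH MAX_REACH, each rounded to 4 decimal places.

Link lengths: [8.2, 4.7]
max_reach = 8.2 + 4.7 = 12.9
L_max = max([8.2, 4.7]) = 8.2
S (sum of others) = 12.9 - 8.2 = 4.7
min_reach = max(0, 8.2 - 4.7) = max(0, 3.5) = 3.5

Answer: 3.5000 12.9000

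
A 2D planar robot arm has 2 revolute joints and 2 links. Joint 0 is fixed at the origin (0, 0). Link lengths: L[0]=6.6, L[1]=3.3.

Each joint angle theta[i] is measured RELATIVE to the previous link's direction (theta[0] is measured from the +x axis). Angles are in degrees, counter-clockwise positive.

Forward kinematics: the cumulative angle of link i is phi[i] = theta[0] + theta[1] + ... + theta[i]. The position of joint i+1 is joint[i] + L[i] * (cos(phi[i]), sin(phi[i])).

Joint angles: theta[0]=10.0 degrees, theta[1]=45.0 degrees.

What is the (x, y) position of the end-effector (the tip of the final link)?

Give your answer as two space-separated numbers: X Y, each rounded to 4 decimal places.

Answer: 8.3925 3.8493

Derivation:
joint[0] = (0.0000, 0.0000)  (base)
link 0: phi[0] = 10 = 10 deg
  cos(10 deg) = 0.9848, sin(10 deg) = 0.1736
  joint[1] = (0.0000, 0.0000) + 6.6 * (0.9848, 0.1736) = (0.0000 + 6.4997, 0.0000 + 1.1461) = (6.4997, 1.1461)
link 1: phi[1] = 10 + 45 = 55 deg
  cos(55 deg) = 0.5736, sin(55 deg) = 0.8192
  joint[2] = (6.4997, 1.1461) + 3.3 * (0.5736, 0.8192) = (6.4997 + 1.8928, 1.1461 + 2.7032) = (8.3925, 3.8493)
End effector: (8.3925, 3.8493)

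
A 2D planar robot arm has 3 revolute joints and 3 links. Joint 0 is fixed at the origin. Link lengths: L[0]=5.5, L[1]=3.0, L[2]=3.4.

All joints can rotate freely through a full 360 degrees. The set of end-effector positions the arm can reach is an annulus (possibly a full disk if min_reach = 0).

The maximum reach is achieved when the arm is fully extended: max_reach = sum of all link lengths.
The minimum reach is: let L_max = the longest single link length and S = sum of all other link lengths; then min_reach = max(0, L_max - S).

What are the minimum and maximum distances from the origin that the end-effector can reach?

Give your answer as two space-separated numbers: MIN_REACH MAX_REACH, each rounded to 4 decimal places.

Answer: 0.0000 11.9000

Derivation:
Link lengths: [5.5, 3.0, 3.4]
max_reach = 5.5 + 3 + 3.4 = 11.9
L_max = max([5.5, 3.0, 3.4]) = 5.5
S (sum of others) = 11.9 - 5.5 = 6.4
min_reach = max(0, 5.5 - 6.4) = max(0, -0.9) = 0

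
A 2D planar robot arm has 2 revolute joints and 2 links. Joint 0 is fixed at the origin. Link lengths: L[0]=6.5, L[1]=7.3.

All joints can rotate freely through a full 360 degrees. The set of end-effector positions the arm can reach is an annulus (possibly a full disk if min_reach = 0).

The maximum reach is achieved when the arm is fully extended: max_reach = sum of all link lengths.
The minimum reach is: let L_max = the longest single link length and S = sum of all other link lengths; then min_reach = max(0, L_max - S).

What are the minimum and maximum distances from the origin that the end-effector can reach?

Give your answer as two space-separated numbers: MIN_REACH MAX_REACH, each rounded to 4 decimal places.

Link lengths: [6.5, 7.3]
max_reach = 6.5 + 7.3 = 13.8
L_max = max([6.5, 7.3]) = 7.3
S (sum of others) = 13.8 - 7.3 = 6.5
min_reach = max(0, 7.3 - 6.5) = max(0, 0.8) = 0.8

Answer: 0.8000 13.8000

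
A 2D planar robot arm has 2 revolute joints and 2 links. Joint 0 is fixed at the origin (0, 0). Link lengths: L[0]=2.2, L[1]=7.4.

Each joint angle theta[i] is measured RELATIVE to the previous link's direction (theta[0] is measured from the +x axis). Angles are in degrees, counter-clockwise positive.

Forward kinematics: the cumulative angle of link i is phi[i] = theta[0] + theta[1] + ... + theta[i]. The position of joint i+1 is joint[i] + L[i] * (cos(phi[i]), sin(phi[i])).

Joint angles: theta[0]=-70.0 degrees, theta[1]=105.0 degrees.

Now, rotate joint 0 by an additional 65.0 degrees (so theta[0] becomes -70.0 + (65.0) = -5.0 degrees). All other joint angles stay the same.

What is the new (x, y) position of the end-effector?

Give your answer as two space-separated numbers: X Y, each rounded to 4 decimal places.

Answer: 0.9066 7.0958

Derivation:
joint[0] = (0.0000, 0.0000)  (base)
link 0: phi[0] = -5 = -5 deg
  cos(-5 deg) = 0.9962, sin(-5 deg) = -0.0872
  joint[1] = (0.0000, 0.0000) + 2.2 * (0.9962, -0.0872) = (0.0000 + 2.1916, 0.0000 + -0.1917) = (2.1916, -0.1917)
link 1: phi[1] = -5 + 105 = 100 deg
  cos(100 deg) = -0.1736, sin(100 deg) = 0.9848
  joint[2] = (2.1916, -0.1917) + 7.4 * (-0.1736, 0.9848) = (2.1916 + -1.2850, -0.1917 + 7.2876) = (0.9066, 7.0958)
End effector: (0.9066, 7.0958)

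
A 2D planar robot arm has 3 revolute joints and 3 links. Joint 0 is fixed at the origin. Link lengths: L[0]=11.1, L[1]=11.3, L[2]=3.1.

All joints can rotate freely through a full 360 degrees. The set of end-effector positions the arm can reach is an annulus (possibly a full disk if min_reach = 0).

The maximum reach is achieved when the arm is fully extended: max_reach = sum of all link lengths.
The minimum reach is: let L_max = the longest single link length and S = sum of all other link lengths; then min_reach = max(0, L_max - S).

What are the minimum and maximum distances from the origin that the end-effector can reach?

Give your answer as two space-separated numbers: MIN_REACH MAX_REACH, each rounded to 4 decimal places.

Link lengths: [11.1, 11.3, 3.1]
max_reach = 11.1 + 11.3 + 3.1 = 25.5
L_max = max([11.1, 11.3, 3.1]) = 11.3
S (sum of others) = 25.5 - 11.3 = 14.2
min_reach = max(0, 11.3 - 14.2) = max(0, -2.9) = 0

Answer: 0.0000 25.5000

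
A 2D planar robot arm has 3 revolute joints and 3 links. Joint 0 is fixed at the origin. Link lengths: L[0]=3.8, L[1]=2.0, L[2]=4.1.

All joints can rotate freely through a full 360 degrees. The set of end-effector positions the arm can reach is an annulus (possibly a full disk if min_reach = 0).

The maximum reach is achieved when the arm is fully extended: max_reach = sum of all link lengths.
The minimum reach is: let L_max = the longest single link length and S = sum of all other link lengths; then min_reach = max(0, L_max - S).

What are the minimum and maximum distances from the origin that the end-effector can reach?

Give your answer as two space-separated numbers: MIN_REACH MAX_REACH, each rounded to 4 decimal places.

Answer: 0.0000 9.9000

Derivation:
Link lengths: [3.8, 2.0, 4.1]
max_reach = 3.8 + 2 + 4.1 = 9.9
L_max = max([3.8, 2.0, 4.1]) = 4.1
S (sum of others) = 9.9 - 4.1 = 5.8
min_reach = max(0, 4.1 - 5.8) = max(0, -1.7) = 0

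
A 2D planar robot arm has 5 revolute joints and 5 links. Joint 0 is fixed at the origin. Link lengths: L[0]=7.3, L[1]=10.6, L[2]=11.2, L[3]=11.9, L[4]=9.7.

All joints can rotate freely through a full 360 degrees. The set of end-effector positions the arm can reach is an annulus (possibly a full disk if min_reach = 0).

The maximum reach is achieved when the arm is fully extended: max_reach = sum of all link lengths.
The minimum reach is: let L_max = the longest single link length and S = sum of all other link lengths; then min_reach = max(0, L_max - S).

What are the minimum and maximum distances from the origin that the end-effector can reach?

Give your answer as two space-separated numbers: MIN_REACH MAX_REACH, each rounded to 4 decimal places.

Link lengths: [7.3, 10.6, 11.2, 11.9, 9.7]
max_reach = 7.3 + 10.6 + 11.2 + 11.9 + 9.7 = 50.7
L_max = max([7.3, 10.6, 11.2, 11.9, 9.7]) = 11.9
S (sum of others) = 50.7 - 11.9 = 38.8
min_reach = max(0, 11.9 - 38.8) = max(0, -26.9) = 0

Answer: 0.0000 50.7000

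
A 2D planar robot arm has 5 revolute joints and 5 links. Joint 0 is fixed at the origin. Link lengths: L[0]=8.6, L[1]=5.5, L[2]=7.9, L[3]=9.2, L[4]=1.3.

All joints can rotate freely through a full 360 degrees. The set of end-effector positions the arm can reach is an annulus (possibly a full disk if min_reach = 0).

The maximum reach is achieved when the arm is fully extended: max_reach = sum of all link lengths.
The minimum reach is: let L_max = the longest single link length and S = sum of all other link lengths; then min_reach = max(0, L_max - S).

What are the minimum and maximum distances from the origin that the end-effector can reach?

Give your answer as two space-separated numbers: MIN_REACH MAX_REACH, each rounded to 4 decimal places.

Answer: 0.0000 32.5000

Derivation:
Link lengths: [8.6, 5.5, 7.9, 9.2, 1.3]
max_reach = 8.6 + 5.5 + 7.9 + 9.2 + 1.3 = 32.5
L_max = max([8.6, 5.5, 7.9, 9.2, 1.3]) = 9.2
S (sum of others) = 32.5 - 9.2 = 23.3
min_reach = max(0, 9.2 - 23.3) = max(0, -14.1) = 0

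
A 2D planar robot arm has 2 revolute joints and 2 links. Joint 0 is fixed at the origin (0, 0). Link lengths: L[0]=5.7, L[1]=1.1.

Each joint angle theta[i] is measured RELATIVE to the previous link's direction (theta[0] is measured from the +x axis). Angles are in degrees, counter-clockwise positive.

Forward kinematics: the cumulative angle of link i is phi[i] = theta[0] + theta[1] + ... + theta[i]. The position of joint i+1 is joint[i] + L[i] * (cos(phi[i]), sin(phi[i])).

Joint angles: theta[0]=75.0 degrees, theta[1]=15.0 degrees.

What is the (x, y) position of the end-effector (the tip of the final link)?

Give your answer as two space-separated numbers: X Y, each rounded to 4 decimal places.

Answer: 1.4753 6.6058

Derivation:
joint[0] = (0.0000, 0.0000)  (base)
link 0: phi[0] = 75 = 75 deg
  cos(75 deg) = 0.2588, sin(75 deg) = 0.9659
  joint[1] = (0.0000, 0.0000) + 5.7 * (0.2588, 0.9659) = (0.0000 + 1.4753, 0.0000 + 5.5058) = (1.4753, 5.5058)
link 1: phi[1] = 75 + 15 = 90 deg
  cos(90 deg) = 0.0000, sin(90 deg) = 1.0000
  joint[2] = (1.4753, 5.5058) + 1.1 * (0.0000, 1.0000) = (1.4753 + 0.0000, 5.5058 + 1.1000) = (1.4753, 6.6058)
End effector: (1.4753, 6.6058)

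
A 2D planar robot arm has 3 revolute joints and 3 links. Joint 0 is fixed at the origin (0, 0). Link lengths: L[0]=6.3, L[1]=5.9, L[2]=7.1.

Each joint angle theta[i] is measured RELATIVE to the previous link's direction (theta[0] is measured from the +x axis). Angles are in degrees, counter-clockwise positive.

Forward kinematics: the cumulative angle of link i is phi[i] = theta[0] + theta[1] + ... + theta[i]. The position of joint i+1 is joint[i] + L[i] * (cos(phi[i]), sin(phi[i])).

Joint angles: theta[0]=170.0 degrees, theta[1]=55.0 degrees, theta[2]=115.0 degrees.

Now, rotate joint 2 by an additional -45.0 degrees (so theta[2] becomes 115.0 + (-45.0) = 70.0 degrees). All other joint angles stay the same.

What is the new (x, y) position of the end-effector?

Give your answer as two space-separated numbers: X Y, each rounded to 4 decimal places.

Answer: -7.3756 -9.5127

Derivation:
joint[0] = (0.0000, 0.0000)  (base)
link 0: phi[0] = 170 = 170 deg
  cos(170 deg) = -0.9848, sin(170 deg) = 0.1736
  joint[1] = (0.0000, 0.0000) + 6.3 * (-0.9848, 0.1736) = (0.0000 + -6.2043, 0.0000 + 1.0940) = (-6.2043, 1.0940)
link 1: phi[1] = 170 + 55 = 225 deg
  cos(225 deg) = -0.7071, sin(225 deg) = -0.7071
  joint[2] = (-6.2043, 1.0940) + 5.9 * (-0.7071, -0.7071) = (-6.2043 + -4.1719, 1.0940 + -4.1719) = (-10.3762, -3.0779)
link 2: phi[2] = 170 + 55 + 70 = 295 deg
  cos(295 deg) = 0.4226, sin(295 deg) = -0.9063
  joint[3] = (-10.3762, -3.0779) + 7.1 * (0.4226, -0.9063) = (-10.3762 + 3.0006, -3.0779 + -6.4348) = (-7.3756, -9.5127)
End effector: (-7.3756, -9.5127)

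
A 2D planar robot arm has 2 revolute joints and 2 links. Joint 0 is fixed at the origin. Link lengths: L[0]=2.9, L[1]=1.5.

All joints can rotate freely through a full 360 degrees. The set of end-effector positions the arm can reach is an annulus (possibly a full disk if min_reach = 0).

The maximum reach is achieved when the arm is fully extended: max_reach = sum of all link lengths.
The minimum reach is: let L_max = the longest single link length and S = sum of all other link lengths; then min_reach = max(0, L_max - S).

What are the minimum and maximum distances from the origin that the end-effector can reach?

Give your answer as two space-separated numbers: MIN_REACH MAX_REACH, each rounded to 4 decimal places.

Link lengths: [2.9, 1.5]
max_reach = 2.9 + 1.5 = 4.4
L_max = max([2.9, 1.5]) = 2.9
S (sum of others) = 4.4 - 2.9 = 1.5
min_reach = max(0, 2.9 - 1.5) = max(0, 1.4) = 1.4

Answer: 1.4000 4.4000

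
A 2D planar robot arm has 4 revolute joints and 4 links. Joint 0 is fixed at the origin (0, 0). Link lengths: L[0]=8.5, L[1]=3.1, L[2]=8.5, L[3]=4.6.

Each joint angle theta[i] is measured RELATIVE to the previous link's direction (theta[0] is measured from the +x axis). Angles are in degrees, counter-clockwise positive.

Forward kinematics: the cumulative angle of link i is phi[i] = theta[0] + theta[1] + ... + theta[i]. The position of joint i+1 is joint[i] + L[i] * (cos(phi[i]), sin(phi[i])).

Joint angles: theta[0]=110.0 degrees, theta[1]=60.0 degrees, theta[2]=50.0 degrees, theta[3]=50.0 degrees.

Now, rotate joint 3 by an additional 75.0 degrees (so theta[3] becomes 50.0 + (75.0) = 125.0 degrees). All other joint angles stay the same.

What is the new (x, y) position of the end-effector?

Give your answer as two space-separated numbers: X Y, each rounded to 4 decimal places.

joint[0] = (0.0000, 0.0000)  (base)
link 0: phi[0] = 110 = 110 deg
  cos(110 deg) = -0.3420, sin(110 deg) = 0.9397
  joint[1] = (0.0000, 0.0000) + 8.5 * (-0.3420, 0.9397) = (0.0000 + -2.9072, 0.0000 + 7.9874) = (-2.9072, 7.9874)
link 1: phi[1] = 110 + 60 = 170 deg
  cos(170 deg) = -0.9848, sin(170 deg) = 0.1736
  joint[2] = (-2.9072, 7.9874) + 3.1 * (-0.9848, 0.1736) = (-2.9072 + -3.0529, 7.9874 + 0.5383) = (-5.9601, 8.5257)
link 2: phi[2] = 110 + 60 + 50 = 220 deg
  cos(220 deg) = -0.7660, sin(220 deg) = -0.6428
  joint[3] = (-5.9601, 8.5257) + 8.5 * (-0.7660, -0.6428) = (-5.9601 + -6.5114, 8.5257 + -5.4637) = (-12.4715, 3.0620)
link 3: phi[3] = 110 + 60 + 50 + 125 = 345 deg
  cos(345 deg) = 0.9659, sin(345 deg) = -0.2588
  joint[4] = (-12.4715, 3.0620) + 4.6 * (0.9659, -0.2588) = (-12.4715 + 4.4433, 3.0620 + -1.1906) = (-8.0282, 1.8714)
End effector: (-8.0282, 1.8714)

Answer: -8.0282 1.8714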